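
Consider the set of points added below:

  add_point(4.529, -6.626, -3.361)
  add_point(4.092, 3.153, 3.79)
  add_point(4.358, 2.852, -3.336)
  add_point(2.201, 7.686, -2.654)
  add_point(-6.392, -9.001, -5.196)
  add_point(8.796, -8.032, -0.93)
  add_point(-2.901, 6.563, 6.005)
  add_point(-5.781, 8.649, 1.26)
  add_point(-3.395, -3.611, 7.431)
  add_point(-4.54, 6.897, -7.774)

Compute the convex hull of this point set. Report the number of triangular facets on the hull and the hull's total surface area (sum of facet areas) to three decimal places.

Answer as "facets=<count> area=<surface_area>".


facets=16 area=756.344

Extreme-point indices: [0, 1, 2, 3, 4, 5, 6, 7, 8, 9] — 10 of 10 on the boundary.

Per-facet area ½‖(b−a)×(c−a)‖:
  f1: (p8, p5, p4) → 97.9656
  f2: (p8, p7, p4) → 97.4240
  f3: (p9, p7, p4) → 75.2598
  f4: (p1, p8, p5) → 68.8547
  f5: (p0, p5, p4) → 16.3545
  f6: (p0, p9, p4) → 87.8606
  f7: (p6, p8, p7) → 27.4490
  f8: (p6, p1, p8) → 39.1595
  f9: (p3, p9, p7) → 34.2411
  f10: (p3, p6, p7) → 26.3161
  f11: (p3, p6, p1) → 31.9697
  f12: (p2, p1, p5) → 42.3432
  f13: (p2, p3, p1) → 18.7325
  f14: (p2, p3, p9) → 22.3971
  f15: (p2, p0, p5) → 23.1787
  f16: (p2, p0, p9) → 46.8376
Σ area = 756.344

Check V−E+F: 10 − 24 + 16 = 2.


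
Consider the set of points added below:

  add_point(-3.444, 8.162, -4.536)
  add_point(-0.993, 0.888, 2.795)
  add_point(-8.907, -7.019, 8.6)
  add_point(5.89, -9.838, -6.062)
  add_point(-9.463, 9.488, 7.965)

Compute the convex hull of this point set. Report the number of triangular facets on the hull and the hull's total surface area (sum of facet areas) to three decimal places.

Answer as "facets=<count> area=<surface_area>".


facets=6 area=626.231

Points on the hull: [0, 1, 2, 3, 4] (5 of 5).

Triangle areas on the boundary:
  f1: (p0, p2, p4) → 114.8606
  f2: (p0, p2, p3) → 185.7918
  f3: (p1, p2, p4) → 81.4662
  f4: (p1, p2, p3) → 97.2341
  f5: (p1, p0, p4) → 65.8858
  f6: (p1, p0, p3) → 80.9926
Σ area = 626.231

Euler: V−E+F = 5−9+6 = 2.


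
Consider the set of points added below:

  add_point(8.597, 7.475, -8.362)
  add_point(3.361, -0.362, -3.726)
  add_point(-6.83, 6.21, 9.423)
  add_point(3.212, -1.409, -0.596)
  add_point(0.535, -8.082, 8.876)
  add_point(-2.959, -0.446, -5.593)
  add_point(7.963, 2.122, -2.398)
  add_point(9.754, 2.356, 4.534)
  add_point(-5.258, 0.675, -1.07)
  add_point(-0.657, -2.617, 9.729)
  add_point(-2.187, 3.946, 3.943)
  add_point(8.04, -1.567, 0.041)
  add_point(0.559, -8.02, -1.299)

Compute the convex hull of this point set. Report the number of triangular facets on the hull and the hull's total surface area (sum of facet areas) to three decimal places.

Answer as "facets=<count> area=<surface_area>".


Extreme-point indices: [0, 2, 4, 5, 7, 8, 9, 11, 12] — 9 of 13 on the boundary.

Area of each hull facet:
  f1: (p0, p7, p2) → 122.7240
  f2: (p9, p7, p2) → 67.5246
  f3: (p9, p4, p2) → 12.7989
  f4: (p9, p4, p7) → 35.4223
  f5: (p11, p4, p7) → 41.2579
  f6: (p11, p0, p7) → 38.3360
  f7: (p8, p4, p2) → 83.3155
  f8: (p8, p0, p2) → 97.5302
  f9: (p8, p5, p0) → 33.8889
  f10: (p12, p5, p0) → 65.2095
  f11: (p12, p11, p0) → 56.0123
  f12: (p12, p11, p4) → 50.3020
  f13: (p12, p8, p4) → 53.2274
  f14: (p12, p8, p5) → 24.3554
Σ area = 781.905

Euler: V−E+F = 9−21+14 = 2.

facets=14 area=781.905


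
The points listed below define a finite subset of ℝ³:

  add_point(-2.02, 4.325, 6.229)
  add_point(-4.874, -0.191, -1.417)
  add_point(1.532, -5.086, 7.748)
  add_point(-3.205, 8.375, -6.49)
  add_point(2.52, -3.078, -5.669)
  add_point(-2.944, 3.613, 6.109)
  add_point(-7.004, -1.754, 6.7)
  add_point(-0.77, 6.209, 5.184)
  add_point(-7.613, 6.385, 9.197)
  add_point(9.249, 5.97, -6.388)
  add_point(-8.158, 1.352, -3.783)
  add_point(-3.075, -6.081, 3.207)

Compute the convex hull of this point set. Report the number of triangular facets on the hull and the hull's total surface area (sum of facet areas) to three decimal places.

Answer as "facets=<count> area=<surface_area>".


Hull vertices (9/12): indices [2, 3, 4, 6, 7, 8, 9, 10, 11].

Per-facet area ½‖(b−a)×(c−a)‖:
  f1: (p4, p11, p10) → 55.5646
  f2: (p4, p2, p9) → 74.8882
  f3: (p4, p2, p11) → 35.2445
  f4: (p3, p8, p10) → 62.7490
  f5: (p3, p4, p10) → 51.0288
  f6: (p3, p4, p9) → 64.6148
  f7: (p6, p11, p10) → 36.2498
  f8: (p6, p8, p10) → 46.9186
  f9: (p6, p2, p11) → 22.2577
  f10: (p6, p2, p8) → 36.4510
  f11: (p7, p2, p9) → 90.3669
  f12: (p7, p2, p8) → 46.7026
  f13: (p7, p3, p9) → 74.6449
  f14: (p7, p3, p8) → 45.7193
Σ area = 743.401

Euler characteristic 9−21+14 = 2 ✓

facets=14 area=743.401


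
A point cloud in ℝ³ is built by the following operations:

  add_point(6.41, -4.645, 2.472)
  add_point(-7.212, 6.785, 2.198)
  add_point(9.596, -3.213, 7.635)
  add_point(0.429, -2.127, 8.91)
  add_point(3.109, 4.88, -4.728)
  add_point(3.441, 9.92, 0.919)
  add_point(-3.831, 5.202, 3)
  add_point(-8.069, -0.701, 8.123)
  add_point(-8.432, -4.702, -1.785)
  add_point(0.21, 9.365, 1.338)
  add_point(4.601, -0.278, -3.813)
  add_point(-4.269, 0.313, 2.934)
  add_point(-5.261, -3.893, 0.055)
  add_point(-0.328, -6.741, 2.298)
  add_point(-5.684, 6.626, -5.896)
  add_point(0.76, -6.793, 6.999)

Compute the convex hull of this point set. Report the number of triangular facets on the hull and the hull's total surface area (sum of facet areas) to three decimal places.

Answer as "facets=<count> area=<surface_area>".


facets=22 area=793.264

Extreme-point indices: [0, 1, 2, 3, 4, 5, 7, 8, 9, 10, 13, 14, 15] — 13 of 16 on the boundary.

Triangle areas on the boundary:
  f1: (p3, p5, p2) → 67.6850
  f2: (p15, p3, p2) → 22.9467
  f3: (p4, p5, p2) → 59.1105
  f4: (p4, p10, p2) → 30.7841
  f5: (p0, p10, p2) → 18.5858
  f6: (p0, p15, p2) → 23.5095
  f7: (p7, p3, p5) → 63.8773
  f8: (p7, p1, p8) → 49.2283
  f9: (p7, p15, p8) → 55.3477
  f10: (p7, p15, p3) → 21.4955
  f11: (p14, p4, p5) → 34.2447
  f12: (p14, p1, p8) → 47.6886
  f13: (p14, p10, p8) → 71.9070
  f14: (p14, p4, p10) → 21.7188
  f15: (p13, p15, p8) → 17.4908
  f16: (p13, p0, p15) → 16.5496
  f17: (p13, p10, p8) → 47.2810
  f18: (p13, p0, p10) → 27.6780
  f19: (p9, p7, p5) → 16.7386
  f20: (p9, p7, p1) → 34.6196
  f21: (p9, p14, p5) → 13.4686
  f22: (p9, p14, p1) → 31.3079
Σ area = 793.264

Euler characteristic 13−33+22 = 2 ✓


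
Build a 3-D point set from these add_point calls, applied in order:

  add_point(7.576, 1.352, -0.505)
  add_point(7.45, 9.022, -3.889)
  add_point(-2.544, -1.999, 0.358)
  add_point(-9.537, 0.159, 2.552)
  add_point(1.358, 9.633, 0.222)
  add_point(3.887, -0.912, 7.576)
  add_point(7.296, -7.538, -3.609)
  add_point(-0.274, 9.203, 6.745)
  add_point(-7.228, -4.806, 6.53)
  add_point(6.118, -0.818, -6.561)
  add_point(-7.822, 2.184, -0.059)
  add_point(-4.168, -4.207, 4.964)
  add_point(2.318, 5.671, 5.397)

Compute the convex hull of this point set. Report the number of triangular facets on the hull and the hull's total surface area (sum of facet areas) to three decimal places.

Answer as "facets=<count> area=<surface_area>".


facets=16 area=732.990

Points on the hull: [0, 1, 3, 4, 5, 6, 7, 8, 9, 10] (10 of 13).

Triangle areas on the boundary:
  f1: (p5, p6, p0) → 43.1349
  f2: (p1, p6, p0) → 26.9966
  f3: (p1, p5, p0) → 31.4236
  f4: (p1, p7, p5) → 70.9862
  f5: (p8, p6, p3) → 60.5556
  f6: (p8, p5, p6) → 79.4543
  f7: (p8, p7, p3) → 45.9232
  f8: (p8, p7, p5) → 64.7316
  f9: (p9, p1, p6) → 25.6512
  f10: (p4, p1, p7) → 16.8604
  f11: (p10, p7, p3) → 22.5042
  f12: (p10, p4, p7) → 38.9904
  f13: (p10, p4, p1) → 35.6491
  f14: (p10, p9, p1) → 79.3212
  f15: (p10, p6, p3) → 33.2100
  f16: (p10, p9, p6) → 57.5973
Σ area = 732.990

Euler: V−E+F = 10−24+16 = 2.


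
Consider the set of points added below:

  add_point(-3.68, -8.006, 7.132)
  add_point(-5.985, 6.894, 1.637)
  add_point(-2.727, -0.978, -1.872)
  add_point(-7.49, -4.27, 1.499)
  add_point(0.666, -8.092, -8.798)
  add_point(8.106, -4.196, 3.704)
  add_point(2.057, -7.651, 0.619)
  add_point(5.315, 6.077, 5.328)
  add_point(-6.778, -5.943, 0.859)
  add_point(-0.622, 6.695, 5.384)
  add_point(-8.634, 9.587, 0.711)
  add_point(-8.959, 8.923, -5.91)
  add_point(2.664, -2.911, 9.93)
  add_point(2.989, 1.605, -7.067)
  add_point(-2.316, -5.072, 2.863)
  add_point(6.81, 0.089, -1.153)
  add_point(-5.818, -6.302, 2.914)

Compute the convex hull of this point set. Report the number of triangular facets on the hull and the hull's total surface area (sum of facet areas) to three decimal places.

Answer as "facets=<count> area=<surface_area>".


facets=22 area=936.101

Extreme-point indices: [0, 3, 4, 5, 6, 7, 8, 9, 10, 11, 12, 13, 15] — 13 of 17 on the boundary.

Facet areas (half cross-product norm):
  f1: (p8, p4, p11) → 101.6538
  f2: (p13, p4, p11) → 67.4535
  f3: (p0, p8, p4) → 42.0151
  f4: (p0, p12, p5) → 35.6130
  f5: (p15, p4, p5) → 41.8823
  f6: (p15, p13, p4) → 36.3788
  f7: (p6, p4, p5) → 30.6220
  f8: (p6, p0, p5) → 32.1292
  f9: (p6, p0, p4) → 31.7115
  f10: (p10, p9, p12) → 38.7371
  f11: (p10, p0, p12) → 80.8772
  f12: (p7, p15, p13) → 30.0031
  f13: (p7, p13, p11) → 93.5629
  f14: (p7, p15, p5) → 29.4939
  f15: (p7, p10, p11) → 47.5788
  f16: (p7, p10, p9) → 15.4385
  f17: (p7, p12, p5) → 40.7384
  f18: (p7, p9, p12) → 30.7190
  f19: (p3, p8, p11) → 11.4126
  f20: (p3, p10, p11) → 46.3549
  f21: (p3, p0, p8) → 6.9818
  f22: (p3, p10, p0) → 44.7438
Σ area = 936.101

Euler characteristic 13−33+22 = 2 ✓


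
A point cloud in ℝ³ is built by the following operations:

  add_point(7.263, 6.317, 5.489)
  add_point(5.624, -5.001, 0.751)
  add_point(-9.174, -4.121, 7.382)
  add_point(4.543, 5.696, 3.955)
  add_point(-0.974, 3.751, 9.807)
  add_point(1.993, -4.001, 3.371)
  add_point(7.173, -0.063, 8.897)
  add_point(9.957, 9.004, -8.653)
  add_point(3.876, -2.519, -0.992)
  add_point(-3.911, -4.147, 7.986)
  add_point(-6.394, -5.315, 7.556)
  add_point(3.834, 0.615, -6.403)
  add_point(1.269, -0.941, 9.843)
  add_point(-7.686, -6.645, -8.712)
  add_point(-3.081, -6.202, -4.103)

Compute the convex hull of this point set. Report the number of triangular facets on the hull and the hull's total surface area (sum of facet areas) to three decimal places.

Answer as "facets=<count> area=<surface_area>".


Points on the hull: [0, 1, 2, 4, 6, 7, 10, 11, 12, 13, 14] (11 of 15).

Per-facet area ½‖(b−a)×(c−a)‖:
  f1: (p4, p12, p2) → 28.7801
  f2: (p4, p13, p2) → 92.1542
  f3: (p4, p13, p7) → 221.5113
  f4: (p0, p4, p7) → 54.3958
  f5: (p10, p13, p2) → 24.6922
  f6: (p10, p12, p2) → 11.0852
  f7: (p11, p13, p7) → 37.4270
  f8: (p11, p1, p7) → 41.7531
  f9: (p11, p1, p13) → 63.9856
  f10: (p6, p10, p12) → 14.4314
  f11: (p6, p10, p1) → 64.2866
  f12: (p6, p4, p12) → 15.0436
  f13: (p6, p0, p4) → 31.0541
  f14: (p6, p1, p7) → 84.0441
  f15: (p6, p0, p7) → 41.5988
  f16: (p14, p1, p13) → 9.0828
  f17: (p14, p10, p13) → 34.5954
  f18: (p14, p10, p1) → 59.2754
Σ area = 929.197

Euler characteristic 11−27+18 = 2 ✓

facets=18 area=929.197


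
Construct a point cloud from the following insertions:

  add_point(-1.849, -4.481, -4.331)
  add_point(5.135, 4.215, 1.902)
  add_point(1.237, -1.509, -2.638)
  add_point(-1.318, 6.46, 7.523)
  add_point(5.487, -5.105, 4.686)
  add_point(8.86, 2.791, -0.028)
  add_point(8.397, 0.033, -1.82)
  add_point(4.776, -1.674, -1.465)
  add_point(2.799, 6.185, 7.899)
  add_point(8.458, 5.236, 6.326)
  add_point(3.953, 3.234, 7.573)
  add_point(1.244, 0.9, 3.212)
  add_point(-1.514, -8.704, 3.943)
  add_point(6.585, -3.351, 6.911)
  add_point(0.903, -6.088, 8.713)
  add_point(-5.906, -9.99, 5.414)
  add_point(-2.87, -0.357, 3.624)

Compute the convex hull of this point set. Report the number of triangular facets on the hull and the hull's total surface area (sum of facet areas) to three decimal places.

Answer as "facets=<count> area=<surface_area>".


facets=24 area=576.640

Points on the hull: [0, 1, 2, 3, 4, 5, 6, 8, 9, 12, 13, 14, 15, 16] (14 of 17).

Area of each hull facet:
  f1: (p16, p3, p15) → 26.0904
  f2: (p16, p0, p15) → 44.8782
  f3: (p16, p0, p3) → 21.7973
  f4: (p14, p3, p15) → 52.3834
  f5: (p9, p13, p5) → 28.8778
  f6: (p9, p1, p5) → 12.4064
  f7: (p9, p1, p3) → 24.7250
  f8: (p9, p14, p13) → 22.9079
  f9: (p12, p0, p15) → 20.8350
  f10: (p12, p14, p15) → 13.8780
  f11: (p6, p13, p5) → 15.6011
  f12: (p2, p0, p3) → 25.4376
  f13: (p2, p1, p3) → 36.0305
  f14: (p2, p1, p5) → 18.3043
  f15: (p2, p6, p5) → 11.3752
  f16: (p2, p6, p0) → 9.5536
  f17: (p8, p14, p3) → 25.6994
  f18: (p8, p9, p3) → 4.4770
  f19: (p8, p9, p14) → 37.0224
  f20: (p4, p12, p0) → 36.5957
  f21: (p4, p6, p0) → 46.9543
  f22: (p4, p6, p13) → 13.3002
  f23: (p4, p14, p13) → 9.3247
  f24: (p4, p12, p14) → 18.1846
Σ area = 576.640

Euler: V−E+F = 14−36+24 = 2.


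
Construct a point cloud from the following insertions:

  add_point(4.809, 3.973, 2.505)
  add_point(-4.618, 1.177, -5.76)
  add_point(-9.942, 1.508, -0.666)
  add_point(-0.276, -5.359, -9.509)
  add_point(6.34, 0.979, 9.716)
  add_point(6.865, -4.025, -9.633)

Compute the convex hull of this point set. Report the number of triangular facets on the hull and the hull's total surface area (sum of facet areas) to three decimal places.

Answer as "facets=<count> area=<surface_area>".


facets=8 area=497.735

6 of the 6 inputs are extreme points: [0, 1, 2, 3, 4, 5].

Facet areas (half cross-product norm):
  f1: (p4, p0, p2) → 57.7644
  f2: (p4, p0, p5) → 49.9800
  f3: (p3, p4, p2) → 138.6134
  f4: (p3, p4, p5) → 72.6281
  f5: (p1, p0, p2) → 47.2363
  f6: (p1, p0, p5) → 78.8826
  f7: (p1, p3, p2) → 23.1571
  f8: (p1, p3, p5) → 29.4729
Σ area = 497.735

Euler characteristic 6−12+8 = 2 ✓


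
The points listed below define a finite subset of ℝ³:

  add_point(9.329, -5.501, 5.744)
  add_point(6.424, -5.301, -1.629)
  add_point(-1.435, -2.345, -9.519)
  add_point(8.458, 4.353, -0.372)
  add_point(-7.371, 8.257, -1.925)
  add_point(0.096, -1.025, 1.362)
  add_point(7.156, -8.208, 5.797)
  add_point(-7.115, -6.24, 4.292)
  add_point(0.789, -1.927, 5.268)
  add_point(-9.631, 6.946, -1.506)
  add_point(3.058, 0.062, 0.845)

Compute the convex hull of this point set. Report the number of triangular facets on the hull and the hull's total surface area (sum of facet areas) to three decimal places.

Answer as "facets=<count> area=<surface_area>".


Points on the hull: [0, 1, 2, 3, 4, 6, 7, 8, 9] (9 of 11).

Facet areas (half cross-product norm):
  f1: (p7, p2, p9) → 96.4412
  f2: (p7, p2, p6) → 108.6299
  f3: (p4, p2, p9) → 18.9094
  f4: (p4, p3, p2) → 99.7485
  f5: (p1, p3, p0) → 38.8603
  f6: (p1, p3, p2) → 57.2815
  f7: (p1, p6, p0) → 13.4948
  f8: (p1, p2, p6) → 28.2576
  f9: (p8, p6, p0) → 15.4697
  f10: (p8, p7, p6) → 38.7950
  f11: (p8, p7, p9) → 64.3383
  f12: (p8, p4, p9) → 19.6874
  f13: (p8, p3, p0) → 48.8548
  f14: (p8, p4, p3) → 82.3397
Σ area = 731.108

Euler: V−E+F = 9−21+14 = 2.

facets=14 area=731.108


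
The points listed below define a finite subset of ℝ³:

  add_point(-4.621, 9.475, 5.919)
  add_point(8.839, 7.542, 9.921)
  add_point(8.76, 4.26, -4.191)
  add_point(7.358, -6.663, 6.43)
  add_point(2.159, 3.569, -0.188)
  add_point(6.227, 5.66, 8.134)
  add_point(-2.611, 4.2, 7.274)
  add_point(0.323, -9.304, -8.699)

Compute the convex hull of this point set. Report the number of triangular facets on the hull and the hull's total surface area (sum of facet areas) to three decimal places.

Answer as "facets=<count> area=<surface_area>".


facets=8 area=749.874

Extreme-point indices: [0, 1, 2, 3, 6, 7] — 6 of 8 on the boundary.

Triangle areas on the boundary:
  f1: (p2, p1, p0) → 99.4463
  f2: (p2, p7, p0) → 145.7437
  f3: (p3, p2, p1) → 95.0811
  f4: (p3, p2, p7) → 113.9282
  f5: (p6, p7, p0) → 54.6708
  f6: (p6, p3, p7) → 123.9079
  f7: (p6, p1, p0) → 35.1797
  f8: (p6, p3, p1) → 81.9159
Σ area = 749.874

Check V−E+F: 6 − 12 + 8 = 2.


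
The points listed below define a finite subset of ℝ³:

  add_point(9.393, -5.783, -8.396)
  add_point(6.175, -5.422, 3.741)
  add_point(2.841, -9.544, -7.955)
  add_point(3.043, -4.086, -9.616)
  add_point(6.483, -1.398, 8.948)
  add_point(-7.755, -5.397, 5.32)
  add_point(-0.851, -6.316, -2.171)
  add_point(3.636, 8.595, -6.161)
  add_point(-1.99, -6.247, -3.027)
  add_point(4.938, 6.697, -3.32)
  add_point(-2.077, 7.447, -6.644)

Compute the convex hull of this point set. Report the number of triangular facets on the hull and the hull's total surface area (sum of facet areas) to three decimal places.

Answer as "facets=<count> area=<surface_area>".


Hull vertices (10/11): indices [0, 1, 2, 3, 4, 5, 7, 8, 9, 10].

Per-facet area ½‖(b−a)×(c−a)‖:
  f1: (p3, p7, p0) → 43.4526
  f2: (p1, p4, p5) → 46.1345
  f3: (p1, p4, p0) → 26.4376
  f4: (p9, p7, p0) → 24.8244
  f5: (p9, p4, p0) → 102.3463
  f6: (p9, p4, p7) → 6.9306
  f7: (p2, p3, p0) → 18.4142
  f8: (p2, p1, p5) → 88.9283
  f9: (p2, p1, p0) → 45.8464
  f10: (p10, p3, p7) → 37.1933
  f11: (p10, p4, p5) → 133.2591
  f12: (p10, p4, p7) → 53.2681
  f13: (p10, p2, p3) → 23.6146
  f14: (p8, p2, p5) → 15.0693
  f15: (p8, p10, p5) → 71.5263
  f16: (p8, p10, p2) → 52.3570
Σ area = 789.603

Euler: V−E+F = 10−24+16 = 2.

facets=16 area=789.603


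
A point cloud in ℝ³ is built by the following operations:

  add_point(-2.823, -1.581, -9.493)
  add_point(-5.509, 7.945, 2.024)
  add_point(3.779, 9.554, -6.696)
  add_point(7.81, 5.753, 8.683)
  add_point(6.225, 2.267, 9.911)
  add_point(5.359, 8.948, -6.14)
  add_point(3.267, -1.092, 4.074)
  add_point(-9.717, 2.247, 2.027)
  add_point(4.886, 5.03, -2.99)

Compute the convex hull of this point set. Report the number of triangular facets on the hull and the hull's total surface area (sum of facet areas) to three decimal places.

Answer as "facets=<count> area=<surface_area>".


facets=14 area=630.825

9 of the 9 inputs are extreme points: [0, 1, 2, 3, 4, 5, 6, 7, 8].

Area of each hull facet:
  f1: (p6, p0, p7) → 86.0951
  f2: (p1, p2, p3) → 91.5117
  f3: (p1, p0, p7) → 49.3109
  f4: (p1, p2, p0) → 80.4892
  f5: (p4, p6, p7) → 45.8774
  f6: (p4, p6, p3) → 14.0516
  f7: (p4, p1, p7) → 53.2871
  f8: (p4, p1, p3) → 30.1485
  f9: (p8, p6, p0) → 57.0939
  f10: (p8, p6, p3) → 43.8955
  f11: (p5, p2, p0) → 11.5006
  f12: (p5, p8, p0) → 30.1069
  f13: (p5, p2, p3) → 11.7384
  f14: (p5, p8, p3) → 25.7183
Σ area = 630.825

Euler characteristic 9−21+14 = 2 ✓


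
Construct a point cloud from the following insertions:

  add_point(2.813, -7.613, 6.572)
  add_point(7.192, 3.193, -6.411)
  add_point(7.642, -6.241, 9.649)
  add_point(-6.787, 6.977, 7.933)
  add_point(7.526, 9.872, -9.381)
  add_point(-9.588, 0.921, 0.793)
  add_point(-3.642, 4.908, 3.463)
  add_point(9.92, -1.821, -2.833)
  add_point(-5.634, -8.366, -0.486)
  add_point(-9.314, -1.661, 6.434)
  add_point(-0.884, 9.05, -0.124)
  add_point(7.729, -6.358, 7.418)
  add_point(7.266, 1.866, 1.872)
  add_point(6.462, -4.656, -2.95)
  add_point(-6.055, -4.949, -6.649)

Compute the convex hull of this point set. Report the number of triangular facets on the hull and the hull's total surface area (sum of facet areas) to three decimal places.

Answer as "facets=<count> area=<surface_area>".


facets=24 area=1055.448

Extreme-point indices: [0, 1, 2, 3, 4, 5, 7, 8, 9, 10, 11, 12, 13, 14] — 14 of 15 on the boundary.

Triangle areas on the boundary:
  f1: (p14, p4, p5) → 102.1807
  f2: (p12, p3, p2) → 90.6828
  f3: (p12, p4, p7) → 43.5302
  f4: (p12, p2, p7) → 36.6467
  f5: (p9, p3, p5) → 27.5554
  f6: (p9, p3, p2) → 81.3561
  f7: (p10, p12, p4) → 65.6091
  f8: (p10, p12, p3) → 55.6847
  f9: (p10, p4, p5) → 60.4258
  f10: (p10, p3, p5) → 47.7724
  f11: (p1, p14, p4) → 48.9200
  f12: (p1, p13, p14) → 56.1941
  f13: (p1, p4, p7) → 11.8675
  f14: (p1, p13, p7) → 14.9084
  f15: (p8, p13, p14) → 44.0501
  f16: (p8, p14, p5) → 33.5703
  f17: (p8, p9, p5) → 30.3043
  f18: (p0, p8, p13) → 56.0271
  f19: (p0, p9, p2) → 30.5977
  f20: (p0, p8, p9) → 55.7465
  f21: (p11, p0, p2) → 5.6937
  f22: (p11, p0, p13) → 26.4468
  f23: (p11, p2, p7) → 6.0118
  f24: (p11, p13, p7) → 23.6661
Σ area = 1055.448

Check V−E+F: 14 − 36 + 24 = 2.


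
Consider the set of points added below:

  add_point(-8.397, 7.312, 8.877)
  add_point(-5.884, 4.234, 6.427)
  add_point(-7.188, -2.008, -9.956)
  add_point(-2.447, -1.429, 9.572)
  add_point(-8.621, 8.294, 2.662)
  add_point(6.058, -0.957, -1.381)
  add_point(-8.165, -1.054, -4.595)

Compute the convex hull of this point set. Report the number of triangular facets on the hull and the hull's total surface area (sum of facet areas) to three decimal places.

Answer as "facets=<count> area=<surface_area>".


Extreme-point indices: [0, 2, 3, 4, 5, 6] — 6 of 7 on the boundary.

Per-facet area ½‖(b−a)×(c−a)‖:
  f1: (p2, p5, p4) → 119.2321
  f2: (p3, p2, p5) → 109.2924
  f3: (p0, p5, p4) → 55.7209
  f4: (p0, p3, p5) → 70.9018
  f5: (p6, p3, p2) → 23.7001
  f6: (p6, p0, p3) → 77.4623
  f7: (p6, p2, p4) → 22.1514
  f8: (p6, p0, p4) → 32.6986
Σ area = 511.159

Euler characteristic 6−12+8 = 2 ✓

facets=8 area=511.159


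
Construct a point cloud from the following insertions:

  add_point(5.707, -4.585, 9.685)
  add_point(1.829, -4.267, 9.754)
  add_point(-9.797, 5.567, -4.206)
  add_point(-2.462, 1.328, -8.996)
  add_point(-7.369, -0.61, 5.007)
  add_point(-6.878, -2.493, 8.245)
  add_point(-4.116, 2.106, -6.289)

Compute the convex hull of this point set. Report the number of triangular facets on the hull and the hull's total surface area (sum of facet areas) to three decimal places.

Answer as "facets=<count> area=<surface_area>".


facets=6 area=390.865

Hull vertices (5/7): indices [0, 1, 2, 3, 5].

Facet areas (half cross-product norm):
  f1: (p3, p0, p2) → 103.2784
  f2: (p3, p1, p0) → 38.0262
  f3: (p5, p0, p2) → 90.2081
  f4: (p5, p1, p0) → 3.8373
  f5: (p5, p3, p2) → 73.5307
  f6: (p5, p3, p1) → 81.9845
Σ area = 390.865

Euler: V−E+F = 5−9+6 = 2.


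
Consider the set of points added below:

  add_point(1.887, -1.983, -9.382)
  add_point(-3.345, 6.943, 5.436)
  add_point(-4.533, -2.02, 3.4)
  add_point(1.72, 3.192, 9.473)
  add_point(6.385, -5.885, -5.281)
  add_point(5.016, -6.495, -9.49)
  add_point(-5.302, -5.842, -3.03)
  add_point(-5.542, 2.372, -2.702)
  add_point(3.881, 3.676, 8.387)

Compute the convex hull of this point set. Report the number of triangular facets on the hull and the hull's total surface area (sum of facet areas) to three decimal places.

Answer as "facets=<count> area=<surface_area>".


facets=14 area=525.361

Extreme-point indices: [0, 1, 2, 3, 4, 5, 6, 7, 8] — 9 of 9 on the boundary.

Facet areas (half cross-product norm):
  f1: (p0, p1, p7) → 43.4844
  f2: (p0, p6, p7) → 40.1679
  f3: (p2, p3, p4) → 73.4645
  f4: (p2, p6, p4) → 44.6592
  f5: (p2, p3, p1) → 33.3020
  f6: (p2, p1, p7) → 32.7097
  f7: (p2, p6, p7) → 26.0492
  f8: (p5, p6, p4) → 26.3888
  f9: (p5, p0, p4) → 12.2566
  f10: (p5, p0, p6) → 28.2468
  f11: (p8, p3, p1) → 8.9203
  f12: (p8, p0, p1) → 75.5726
  f13: (p8, p3, p4) → 19.2779
  f14: (p8, p0, p4) → 60.8612
Σ area = 525.361

Check V−E+F: 9 − 21 + 14 = 2.


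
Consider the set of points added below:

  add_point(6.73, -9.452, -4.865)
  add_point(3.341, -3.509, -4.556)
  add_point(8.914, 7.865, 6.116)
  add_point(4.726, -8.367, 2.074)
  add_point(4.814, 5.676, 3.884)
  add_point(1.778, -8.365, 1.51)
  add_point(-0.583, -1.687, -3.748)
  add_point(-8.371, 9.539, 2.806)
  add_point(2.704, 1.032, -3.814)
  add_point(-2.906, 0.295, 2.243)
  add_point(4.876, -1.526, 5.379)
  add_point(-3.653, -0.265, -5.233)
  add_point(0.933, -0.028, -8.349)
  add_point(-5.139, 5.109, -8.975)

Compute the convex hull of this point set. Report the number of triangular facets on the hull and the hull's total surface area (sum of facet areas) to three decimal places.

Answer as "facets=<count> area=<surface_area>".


Hull vertices (9/14): indices [0, 2, 3, 5, 7, 10, 11, 12, 13].

Area of each hull facet:
  f1: (p13, p2, p7) → 114.2199
  f2: (p12, p0, p2) → 105.6065
  f3: (p12, p13, p2) → 72.5422
  f4: (p12, p13, p0) → 17.3511
  f5: (p3, p0, p2) → 60.1519
  f6: (p3, p5, p0) → 10.9153
  f7: (p11, p13, p0) → 32.7622
  f8: (p11, p5, p0) → 48.1487
  f9: (p11, p13, p7) → 42.9379
  f10: (p11, p5, p7) → 76.0623
  f11: (p10, p3, p2) → 19.6098
  f12: (p10, p3, p5) → 11.3463
  f13: (p10, p2, p7) → 86.0725
  f14: (p10, p5, p7) → 72.6571
Σ area = 770.384

Euler: V−E+F = 9−21+14 = 2.

facets=14 area=770.384


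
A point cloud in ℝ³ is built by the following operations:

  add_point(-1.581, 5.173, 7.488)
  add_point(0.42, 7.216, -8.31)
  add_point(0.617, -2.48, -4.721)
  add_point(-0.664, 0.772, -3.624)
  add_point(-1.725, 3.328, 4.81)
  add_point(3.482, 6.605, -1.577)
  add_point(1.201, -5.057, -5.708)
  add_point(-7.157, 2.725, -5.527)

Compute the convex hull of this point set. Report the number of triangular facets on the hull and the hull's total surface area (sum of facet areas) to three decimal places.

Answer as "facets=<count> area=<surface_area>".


facets=8 area=339.917

Points on the hull: [0, 1, 4, 5, 6, 7] (6 of 8).

Triangle areas on the boundary:
  f1: (p0, p6, p5) → 65.7700
  f2: (p1, p6, p7) → 50.7353
  f3: (p1, p6, p5) → 44.5874
  f4: (p1, p0, p7) → 65.8174
  f5: (p1, p0, p5) → 31.2158
  f6: (p4, p6, p7) → 63.8887
  f7: (p4, p0, p7) → 11.9789
  f8: (p4, p0, p6) → 5.9238
Σ area = 339.917

Euler: V−E+F = 6−12+8 = 2.


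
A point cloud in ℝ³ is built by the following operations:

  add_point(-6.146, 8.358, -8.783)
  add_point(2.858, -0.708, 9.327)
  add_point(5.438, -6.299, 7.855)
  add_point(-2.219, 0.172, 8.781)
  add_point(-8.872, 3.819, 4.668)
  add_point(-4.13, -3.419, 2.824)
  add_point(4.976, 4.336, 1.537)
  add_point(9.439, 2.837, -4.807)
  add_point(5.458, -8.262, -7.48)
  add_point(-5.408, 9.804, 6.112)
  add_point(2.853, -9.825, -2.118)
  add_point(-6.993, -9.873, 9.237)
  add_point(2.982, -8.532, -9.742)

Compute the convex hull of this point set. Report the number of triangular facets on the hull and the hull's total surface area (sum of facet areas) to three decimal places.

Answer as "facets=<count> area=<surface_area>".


Hull vertices (12/13): indices [0, 1, 2, 3, 4, 6, 7, 8, 9, 10, 11, 12].

Facet areas (half cross-product norm):
  f1: (p0, p12, p7) → 115.2964
  f2: (p0, p11, p4) → 86.9428
  f3: (p0, p12, p11) → 201.8850
  f4: (p9, p11, p4) → 38.1926
  f5: (p9, p0, p4) → 50.3311
  f6: (p9, p0, p7) → 123.4747
  f7: (p2, p1, p11) → 40.5678
  f8: (p2, p1, p7) → 49.8102
  f9: (p3, p1, p11) → 27.8256
  f10: (p3, p9, p11) → 41.2028
  f11: (p3, p9, p1) → 23.8365
  f12: (p6, p1, p7) → 27.4881
  f13: (p6, p9, p7) → 27.0143
  f14: (p6, p9, p1) → 58.0369
  f15: (p10, p12, p11) → 38.0263
  f16: (p10, p2, p11) → 69.1130
  f17: (p8, p12, p7) → 18.0109
  f18: (p8, p10, p12) → 10.0288
  f19: (p8, p2, p7) → 88.0462
  f20: (p8, p10, p2) → 26.4744
Σ area = 1161.605

Euler characteristic 12−30+20 = 2 ✓

facets=20 area=1161.605


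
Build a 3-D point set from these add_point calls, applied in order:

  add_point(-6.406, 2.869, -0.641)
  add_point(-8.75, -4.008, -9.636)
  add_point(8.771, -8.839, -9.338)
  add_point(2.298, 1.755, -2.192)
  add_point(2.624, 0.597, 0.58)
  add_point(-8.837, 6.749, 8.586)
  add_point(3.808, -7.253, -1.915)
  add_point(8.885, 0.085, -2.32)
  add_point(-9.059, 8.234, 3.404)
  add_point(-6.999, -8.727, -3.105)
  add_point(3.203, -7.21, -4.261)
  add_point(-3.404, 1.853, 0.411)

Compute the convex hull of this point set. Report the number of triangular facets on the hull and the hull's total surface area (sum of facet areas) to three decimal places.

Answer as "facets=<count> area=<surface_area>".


facets=12 area=794.365

8 of the 12 inputs are extreme points: [1, 2, 3, 5, 6, 7, 8, 9].

Per-facet area ½‖(b−a)×(c−a)‖:
  f1: (p5, p7, p8) → 54.9422
  f2: (p5, p1, p8) → 41.4776
  f3: (p9, p5, p1) → 80.3215
  f4: (p3, p7, p8) → 21.7279
  f5: (p3, p1, p8) → 100.5680
  f6: (p3, p1, p7) → 38.2881
  f7: (p2, p1, p7) → 101.3267
  f8: (p2, p9, p1) → 69.6288
  f9: (p6, p2, p9) → 44.9939
  f10: (p6, p9, p5) → 106.5454
  f11: (p6, p2, p7) → 39.6479
  f12: (p6, p5, p7) → 94.8973
Σ area = 794.365

Euler characteristic 8−18+12 = 2 ✓


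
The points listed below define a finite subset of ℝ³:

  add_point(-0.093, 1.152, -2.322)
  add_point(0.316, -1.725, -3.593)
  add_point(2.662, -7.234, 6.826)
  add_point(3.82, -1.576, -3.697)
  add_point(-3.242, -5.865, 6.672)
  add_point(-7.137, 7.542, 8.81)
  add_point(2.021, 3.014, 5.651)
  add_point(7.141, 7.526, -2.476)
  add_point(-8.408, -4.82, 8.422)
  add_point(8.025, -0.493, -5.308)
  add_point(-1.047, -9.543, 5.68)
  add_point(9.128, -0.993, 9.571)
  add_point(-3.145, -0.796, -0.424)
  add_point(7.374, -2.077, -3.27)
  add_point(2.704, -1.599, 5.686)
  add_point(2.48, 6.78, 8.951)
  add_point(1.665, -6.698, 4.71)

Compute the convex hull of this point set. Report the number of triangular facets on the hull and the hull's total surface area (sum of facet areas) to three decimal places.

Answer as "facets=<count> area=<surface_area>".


facets=20 area=818.707

Hull vertices (12/17): indices [0, 1, 2, 5, 7, 8, 9, 10, 11, 12, 13, 15].

Area of each hull facet:
  f1: (p5, p11, p8) → 106.1823
  f2: (p7, p9, p11) → 61.0562
  f3: (p1, p10, p8) → 55.9298
  f4: (p1, p10, p9) → 45.3270
  f5: (p1, p7, p9) → 34.1591
  f6: (p15, p5, p11) → 34.9354
  f7: (p15, p7, p11) → 62.6943
  f8: (p15, p7, p5) → 55.7012
  f9: (p2, p11, p8) → 47.0152
  f10: (p2, p10, p8) → 19.6102
  f11: (p12, p5, p8) → 63.3884
  f12: (p12, p1, p8) → 15.7167
  f13: (p13, p10, p9) → 7.0968
  f14: (p13, p2, p10) → 26.2569
  f15: (p13, p9, p11) → 12.7984
  f16: (p13, p2, p11) → 54.9717
  f17: (p0, p1, p7) → 13.2745
  f18: (p0, p12, p1) → 6.4098
  f19: (p0, p7, p5) → 70.3388
  f20: (p0, p12, p5) → 25.8445
Σ area = 818.707

Euler: V−E+F = 12−30+20 = 2.


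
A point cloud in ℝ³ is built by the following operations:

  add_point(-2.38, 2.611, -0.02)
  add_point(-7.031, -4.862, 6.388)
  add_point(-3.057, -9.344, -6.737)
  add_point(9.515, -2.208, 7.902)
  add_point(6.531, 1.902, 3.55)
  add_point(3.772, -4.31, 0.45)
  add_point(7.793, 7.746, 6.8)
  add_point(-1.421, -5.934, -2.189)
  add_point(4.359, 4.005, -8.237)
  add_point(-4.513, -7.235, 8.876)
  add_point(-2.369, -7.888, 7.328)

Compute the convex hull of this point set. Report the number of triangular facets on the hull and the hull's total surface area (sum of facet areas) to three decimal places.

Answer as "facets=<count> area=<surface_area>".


8 of the 11 inputs are extreme points: [0, 1, 2, 3, 6, 8, 9, 10].

Area of each hull facet:
  f1: (p8, p6, p3) → 80.3023
  f2: (p2, p8, p3) → 134.0935
  f3: (p9, p6, p1) → 41.2613
  f4: (p9, p6, p3) → 74.6679
  f5: (p9, p2, p1) → 30.1495
  f6: (p0, p6, p1) → 69.1812
  f7: (p0, p8, p6) → 70.4871
  f8: (p0, p2, p1) → 70.5332
  f9: (p0, p2, p8) → 71.5897
  f10: (p10, p2, p3) → 92.5144
  f11: (p10, p9, p3) → 14.6083
  f12: (p10, p9, p2) → 16.0896
Σ area = 765.478

Euler: V−E+F = 8−18+12 = 2.

facets=12 area=765.478


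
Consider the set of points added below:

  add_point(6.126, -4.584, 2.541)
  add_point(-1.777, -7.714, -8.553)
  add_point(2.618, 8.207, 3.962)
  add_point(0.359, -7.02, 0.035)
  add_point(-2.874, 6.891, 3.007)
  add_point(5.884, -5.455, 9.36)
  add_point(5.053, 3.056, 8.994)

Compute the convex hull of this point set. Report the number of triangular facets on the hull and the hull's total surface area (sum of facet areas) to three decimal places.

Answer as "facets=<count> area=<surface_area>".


facets=10 area=460.851

Extreme-point indices: [0, 1, 2, 3, 4, 5, 6] — 7 of 7 on the boundary.

Facet areas (half cross-product norm):
  f1: (p5, p1, p0) → 32.4025
  f2: (p6, p5, p4) → 40.5942
  f3: (p6, p5, p0) → 29.0353
  f4: (p2, p1, p4) → 52.0428
  f5: (p2, p1, p0) → 92.1520
  f6: (p2, p6, p4) → 21.0099
  f7: (p2, p6, p0) → 37.9319
  f8: (p3, p1, p4) → 63.1842
  f9: (p3, p5, p4) → 78.2965
  f10: (p3, p5, p1) → 14.2015
Σ area = 460.851

Check V−E+F: 7 − 15 + 10 = 2.


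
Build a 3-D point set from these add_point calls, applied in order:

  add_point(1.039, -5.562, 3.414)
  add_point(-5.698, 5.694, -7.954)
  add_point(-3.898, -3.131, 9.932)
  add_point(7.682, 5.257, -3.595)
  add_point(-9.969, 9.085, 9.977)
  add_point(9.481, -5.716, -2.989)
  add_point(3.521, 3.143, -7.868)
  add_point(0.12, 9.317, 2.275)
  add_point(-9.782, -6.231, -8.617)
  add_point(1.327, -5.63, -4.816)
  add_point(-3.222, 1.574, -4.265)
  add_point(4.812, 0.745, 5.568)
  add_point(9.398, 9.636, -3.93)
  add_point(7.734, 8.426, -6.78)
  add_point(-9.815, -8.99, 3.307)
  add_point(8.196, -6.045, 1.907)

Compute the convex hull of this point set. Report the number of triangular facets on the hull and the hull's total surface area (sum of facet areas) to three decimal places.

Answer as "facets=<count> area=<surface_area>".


facets=20 area=1297.317

Points on the hull: [1, 2, 4, 5, 6, 7, 8, 11, 12, 13, 14, 15] (12 of 16).

Per-facet area ½‖(b−a)×(c−a)‖:
  f1: (p8, p14, p4) → 116.9683
  f2: (p8, p14, p5) → 118.4652
  f3: (p2, p14, p4) → 70.3179
  f4: (p1, p8, p4) → 116.9910
  f5: (p6, p8, p5) → 95.6225
  f6: (p6, p13, p5) → 39.3285
  f7: (p6, p1, p8) → 60.2616
  f8: (p6, p1, p13) → 30.1594
  f9: (p15, p14, p5) → 43.7647
  f10: (p15, p2, p14) → 78.7611
  f11: (p12, p13, p5) → 25.8591
  f12: (p12, p15, p5) → 38.7168
  f13: (p12, p1, p13) → 19.3473
  f14: (p7, p1, p4) → 77.5614
  f15: (p7, p12, p4) → 4.4893
  f16: (p7, p12, p1) → 68.6180
  f17: (p11, p2, p4) → 71.4570
  f18: (p11, p12, p4) → 119.6338
  f19: (p11, p15, p2) → 43.1118
  f20: (p11, p12, p15) → 57.8821
Σ area = 1297.317

Euler: V−E+F = 12−30+20 = 2.


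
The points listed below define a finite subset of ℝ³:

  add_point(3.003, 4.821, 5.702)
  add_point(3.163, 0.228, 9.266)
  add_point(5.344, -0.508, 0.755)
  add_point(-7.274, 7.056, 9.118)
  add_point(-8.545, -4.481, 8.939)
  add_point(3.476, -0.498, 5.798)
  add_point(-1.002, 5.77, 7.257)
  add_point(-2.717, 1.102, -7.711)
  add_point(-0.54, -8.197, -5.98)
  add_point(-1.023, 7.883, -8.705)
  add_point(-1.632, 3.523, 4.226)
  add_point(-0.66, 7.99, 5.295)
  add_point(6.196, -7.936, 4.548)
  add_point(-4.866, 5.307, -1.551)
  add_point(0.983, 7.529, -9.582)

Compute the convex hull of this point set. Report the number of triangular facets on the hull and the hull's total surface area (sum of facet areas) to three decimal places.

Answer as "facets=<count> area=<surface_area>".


Points on the hull: [0, 1, 2, 3, 4, 6, 7, 8, 9, 11, 12, 13, 14] (13 of 15).

Triangle areas on the boundary:
  f1: (p8, p12, p4) → 95.0222
  f2: (p8, p14, p12) → 100.6037
  f3: (p1, p12, p4) → 62.4792
  f4: (p3, p1, p4) → 64.5671
  f5: (p3, p13, p4) → 63.5802
  f6: (p0, p14, p11) → 36.3859
  f7: (p0, p1, p11) → 11.4435
  f8: (p0, p1, p12) → 26.7877
  f9: (p7, p8, p14) → 24.9574
  f10: (p7, p8, p4) → 83.0990
  f11: (p7, p13, p4) → 55.3012
  f12: (p6, p1, p11) → 7.8062
  f13: (p6, p3, p11) → 9.8332
  f14: (p6, p3, p1) → 19.0071
  f15: (p9, p3, p13) → 24.1449
  f16: (p9, p7, p14) → 7.7724
  f17: (p9, p7, p13) → 25.7441
  f18: (p9, p14, p11) → 14.4088
  f19: (p9, p3, p11) → 47.4735
  f20: (p2, p14, p12) → 26.7208
  f21: (p2, p0, p12) → 29.9203
  f22: (p2, p0, p14) → 52.7027
Σ area = 889.761

Euler characteristic 13−33+22 = 2 ✓

facets=22 area=889.761


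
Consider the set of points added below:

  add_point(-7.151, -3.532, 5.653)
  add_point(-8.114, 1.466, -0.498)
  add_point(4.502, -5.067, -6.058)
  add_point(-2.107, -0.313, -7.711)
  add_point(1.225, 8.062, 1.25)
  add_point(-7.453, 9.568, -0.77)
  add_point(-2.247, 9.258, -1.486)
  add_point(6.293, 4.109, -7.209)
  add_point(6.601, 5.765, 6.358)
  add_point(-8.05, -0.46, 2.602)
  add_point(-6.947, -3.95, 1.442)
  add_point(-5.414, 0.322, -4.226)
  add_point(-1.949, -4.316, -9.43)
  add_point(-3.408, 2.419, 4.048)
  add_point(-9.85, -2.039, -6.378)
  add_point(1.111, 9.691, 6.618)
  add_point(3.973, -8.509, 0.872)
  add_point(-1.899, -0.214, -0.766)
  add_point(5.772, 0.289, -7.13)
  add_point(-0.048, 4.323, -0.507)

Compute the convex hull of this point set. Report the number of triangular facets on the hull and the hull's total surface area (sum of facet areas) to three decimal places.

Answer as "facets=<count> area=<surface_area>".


facets=24 area=910.731

Extreme-point indices: [0, 2, 3, 5, 6, 7, 8, 9, 10, 12, 14, 15, 16, 18] — 14 of 20 on the boundary.

Per-facet area ½‖(b−a)×(c−a)‖:
  f1: (p12, p16, p14) → 53.8391
  f2: (p0, p16, p8) → 95.6932
  f3: (p2, p12, p16) → 26.0436
  f4: (p10, p16, p14) → 47.3964
  f5: (p10, p0, p14) → 8.9403
  f6: (p10, p0, p16) → 24.8824
  f7: (p15, p0, p8) → 52.6475
  f8: (p7, p15, p6) → 49.4979
  f9: (p7, p15, p8) → 45.9813
  f10: (p5, p15, p0) → 78.8991
  f11: (p5, p15, p6) → 22.3848
  f12: (p5, p7, p6) → 16.9410
  f13: (p18, p2, p12) → 20.5169
  f14: (p18, p7, p12) → 14.3277
  f15: (p18, p2, p16) → 17.2304
  f16: (p18, p16, p8) → 82.7090
  f17: (p18, p7, p8) → 26.2198
  f18: (p3, p12, p14) → 17.4515
  f19: (p3, p7, p12) → 18.8427
  f20: (p3, p5, p14) → 50.3896
  f21: (p3, p5, p7) → 62.7573
  f22: (p9, p0, p14) → 16.6206
  f23: (p9, p5, p14) → 48.7849
  f24: (p9, p5, p0) → 11.7343
Σ area = 910.731

Check V−E+F: 14 − 36 + 24 = 2.


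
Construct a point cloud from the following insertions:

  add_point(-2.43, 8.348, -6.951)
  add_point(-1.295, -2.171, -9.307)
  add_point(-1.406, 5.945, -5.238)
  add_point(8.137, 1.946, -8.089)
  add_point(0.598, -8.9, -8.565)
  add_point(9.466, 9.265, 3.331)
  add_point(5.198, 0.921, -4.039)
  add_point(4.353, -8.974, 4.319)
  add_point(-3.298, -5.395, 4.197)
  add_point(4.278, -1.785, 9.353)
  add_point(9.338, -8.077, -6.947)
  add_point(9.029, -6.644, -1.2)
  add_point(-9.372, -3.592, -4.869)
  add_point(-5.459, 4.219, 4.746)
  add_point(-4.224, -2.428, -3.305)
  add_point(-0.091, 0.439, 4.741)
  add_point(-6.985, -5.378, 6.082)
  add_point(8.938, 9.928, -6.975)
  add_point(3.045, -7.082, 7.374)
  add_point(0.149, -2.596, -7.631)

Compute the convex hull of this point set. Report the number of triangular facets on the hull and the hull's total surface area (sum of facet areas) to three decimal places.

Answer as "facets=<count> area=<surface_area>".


Hull vertices (14/20): indices [0, 1, 3, 4, 5, 7, 9, 10, 11, 12, 13, 16, 17, 18].

Triangle areas on the boundary:
  f1: (p10, p17, p5) → 92.9082
  f2: (p0, p17, p5) → 59.2955
  f3: (p11, p10, p5) → 42.6033
  f4: (p11, p10, p7) → 16.8977
  f5: (p9, p11, p5) → 83.6662
  f6: (p9, p11, p7) → 32.8598
  f7: (p13, p0, p5) → 92.1614
  f8: (p13, p9, p5) → 81.0548
  f9: (p13, p9, p16) → 55.3169
  f10: (p13, p16, p12) → 53.8576
  f11: (p13, p0, p12) → 75.5705
  f12: (p1, p0, p17) → 62.1755
  f13: (p1, p0, p12) → 50.4829
  f14: (p18, p16, p7) → 18.6034
  f15: (p18, p9, p7) → 8.3796
  f16: (p18, p9, p16) → 29.5297
  f17: (p3, p10, p17) → 13.4330
  f18: (p3, p1, p17) → 36.3991
  f19: (p4, p1, p12) → 32.7518
  f20: (p4, p10, p7) → 53.5671
  f21: (p4, p3, p10) → 45.2964
  f22: (p4, p3, p1) → 36.1483
  f23: (p4, p16, p12) → 67.3445
  f24: (p4, p16, p7) → 80.0562
Σ area = 1220.359

Euler characteristic 14−36+24 = 2 ✓

facets=24 area=1220.359


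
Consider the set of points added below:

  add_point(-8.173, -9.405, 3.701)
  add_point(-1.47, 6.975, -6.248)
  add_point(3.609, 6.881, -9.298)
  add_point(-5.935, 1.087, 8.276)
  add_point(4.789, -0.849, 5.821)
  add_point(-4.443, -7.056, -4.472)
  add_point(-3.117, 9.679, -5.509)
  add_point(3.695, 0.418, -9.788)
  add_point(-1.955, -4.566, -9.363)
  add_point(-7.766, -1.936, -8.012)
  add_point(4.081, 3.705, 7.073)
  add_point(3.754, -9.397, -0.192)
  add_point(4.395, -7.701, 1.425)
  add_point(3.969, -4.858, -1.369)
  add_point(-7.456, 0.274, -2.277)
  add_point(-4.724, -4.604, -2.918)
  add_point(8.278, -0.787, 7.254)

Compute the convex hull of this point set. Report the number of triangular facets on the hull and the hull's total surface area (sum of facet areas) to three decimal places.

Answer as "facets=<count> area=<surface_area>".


Extreme-point indices: [0, 2, 3, 5, 6, 7, 8, 9, 10, 11, 12, 14, 16] — 13 of 17 on the boundary.

Area of each hull facet:
  f1: (p3, p16, p0) → 83.7280
  f2: (p11, p7, p16) → 83.8264
  f3: (p2, p7, p16) → 57.3297
  f4: (p2, p9, p6) → 52.1081
  f5: (p10, p3, p16) → 28.3068
  f6: (p10, p3, p6) → 79.0452
  f7: (p10, p2, p16) → 50.3948
  f8: (p10, p2, p6) → 63.7743
  f9: (p12, p16, p0) → 58.8289
  f10: (p12, p11, p0) → 15.2247
  f11: (p12, p11, p16) → 1.7872
  f12: (p14, p3, p6) → 57.1542
  f13: (p14, p9, p6) → 33.3371
  f14: (p14, p3, p0) → 54.6054
  f15: (p14, p9, p0) → 34.4967
  f16: (p8, p11, p7) → 44.5980
  f17: (p8, p2, p7) → 18.7035
  f18: (p8, p2, p9) → 41.4785
  f19: (p5, p11, p0) → 44.0108
  f20: (p5, p8, p11) → 28.5634
  f21: (p5, p9, p0) → 29.4841
  f22: (p5, p8, p9) → 18.2543
Σ area = 979.040

Euler characteristic 13−33+22 = 2 ✓

facets=22 area=979.040
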